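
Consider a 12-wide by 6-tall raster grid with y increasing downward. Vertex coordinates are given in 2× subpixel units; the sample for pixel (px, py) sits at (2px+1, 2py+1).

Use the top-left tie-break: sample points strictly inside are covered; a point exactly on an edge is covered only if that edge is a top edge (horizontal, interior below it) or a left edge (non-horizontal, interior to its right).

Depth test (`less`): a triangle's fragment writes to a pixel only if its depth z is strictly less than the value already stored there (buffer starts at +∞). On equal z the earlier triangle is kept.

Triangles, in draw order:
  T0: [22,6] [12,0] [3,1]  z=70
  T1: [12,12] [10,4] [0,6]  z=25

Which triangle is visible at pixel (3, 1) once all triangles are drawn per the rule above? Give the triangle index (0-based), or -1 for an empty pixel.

T0:
  2·area = 64  (B↔C swapped to make it positive)
  edge (22, 6)→(3, 1): d=(-19,-5) top-left  bias=+0
  edge (3, 1)→(12, 0): d=(9,-1) top-left  bias=+0
  edge (12, 0)→(22, 6): d=(10,6) right/bottom  bias=-1
    (1,0)@(3, 1): e=[0,0,64] → X  [on edge]
    (2,0)@(5, 1): e=[10,2,52] → X
    (3,0)@(7, 1): e=[20,4,40] → X
    (4,0)@(9, 1): e=[30,6,28] → X
    (5,0)@(11, 1): e=[40,8,16] → X
    (6,0)@(13, 1): e=[50,10,4] → X
    (7,0)@(15, 1): e=[60,12,-8] → .
    (1,1)@(3, 3): e=[-38,18,84] → .
    (2,1)@(5, 3): e=[-28,20,72] → .
    (3,1)@(7, 3): e=[-18,22,60] → .
    (4,1)@(9, 3): e=[-8,24,48] → .
    (5,1)@(11, 3): e=[2,26,36] → X
    (8,1)@(17, 3): e=[32,32,0] → .  [on edge]
  covered (10 px):
    . X X X X X X . . . . .
    . . . . . X X X . . . .
    . . . . . . . . . X . .
    . . . . . . . . . . . .
    . . . . . . . . . . . .
    . . . . . . . . . . . .
T1:
  2·area = 84  (B↔C swapped to make it positive)
  edge (12, 12)→(0, 6): d=(-12,-6) top-left  bias=+0
  edge (0, 6)→(10, 4): d=(10,-2) top-left  bias=+0
  edge (10, 4)→(12, 12): d=(2,8) right/bottom  bias=-1
    (7,1)@(15, 3): e=[126,0,-42] → .  [on edge]
    (2,2)@(5, 5): e=[42,0,42] → X  [on edge]
    (3,2)@(7, 5): e=[54,4,26] → X
    (4,2)@(9, 5): e=[66,8,10] → X
    (5,2)@(11, 5): e=[78,12,-6] → .
    (1,3)@(3, 7): e=[6,16,62] → X
    (5,3)@(11, 7): e=[54,32,-2] → .
    (1,4)@(3, 9): e=[-18,36,66] → .
    (2,4)@(5, 9): e=[-6,40,50] → .
    (3,4)@(7, 9): e=[6,44,34] → X
    (5,4)@(11, 9): e=[30,52,2] → X
    (6,4)@(13, 9): e=[42,56,-14] → .
  covered (11 px):
    . . . . . . . . . . . .
    . . . . . . . . . . . .
    . . X X X . . . . . . .
    . X X X X . . . . . . .
    . . . X X X . . . . . .
    . . . . . X . . . . . .

Z-buffer (winner per pixel, '.' = empty):
  . 0 0 0 0 0 0 . . . . .
  . . . . . 0 0 0 . . . .
  . . 1 1 1 . . . . 0 . .
  . 1 1 1 1 . . . . . . .
  . . . 1 1 1 . . . . . .
  . . . . . 1 . . . . . .

Result: -1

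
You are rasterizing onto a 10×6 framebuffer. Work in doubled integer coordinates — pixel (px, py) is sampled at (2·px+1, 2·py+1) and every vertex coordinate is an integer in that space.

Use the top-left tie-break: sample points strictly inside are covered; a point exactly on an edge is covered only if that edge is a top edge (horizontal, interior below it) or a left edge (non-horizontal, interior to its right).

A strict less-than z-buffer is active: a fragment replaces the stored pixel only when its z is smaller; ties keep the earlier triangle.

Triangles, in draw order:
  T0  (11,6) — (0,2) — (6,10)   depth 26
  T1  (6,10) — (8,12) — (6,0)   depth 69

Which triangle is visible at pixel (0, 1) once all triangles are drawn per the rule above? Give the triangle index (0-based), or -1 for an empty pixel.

T0:
  2·area = 64  (B↔C swapped to make it positive)
  edge (11, 6)→(6, 10): d=(-5,4) right/bottom  bias=-1
  edge (6, 10)→(0, 2): d=(-6,-8) top-left  bias=+0
  edge (0, 2)→(11, 6): d=(11,4) right/bottom  bias=-1
    (0,1)@(1, 3): e=[55,2,7] → #
    (1,1)@(3, 3): e=[47,18,-1] → ·
    (0,2)@(1, 5): e=[45,-10,29] → ·
    (1,2)@(3, 5): e=[37,6,21] → #
    (2,2)@(5, 5): e=[29,22,13] → #
    (3,2)@(7, 5): e=[21,38,5] → #
    (4,2)@(9, 5): e=[13,54,-3] → ·
    (1,3)@(3, 7): e=[27,-6,43] → ·
    (2,3)@(5, 7): e=[19,10,35] → #
    (4,3)@(9, 7): e=[3,42,19] → #
    (5,3)@(11, 7): e=[-5,58,11] → ·
    (2,4)@(5, 9): e=[9,-2,57] → ·
  covered (8 px):
    · · · · · · · · · ·
    # · · · · · · · · ·
    · # # # · · · · · ·
    · · # # # · · · · ·
    · · · # · · · · · ·
    · · · · · · · · · ·
T1:
  2·area = 20  (B↔C swapped to make it positive)
  edge (6, 10)→(6, 0): d=(0,-10) top-left  bias=+0
  edge (6, 0)→(8, 12): d=(2,12) right/bottom  bias=-1
  edge (8, 12)→(6, 10): d=(-2,-2) top-left  bias=+0
    (0,2)@(1, 5): e=[-50,70,0] → ·  [on edge]
    (1,3)@(3, 7): e=[-30,50,0] → ·  [on edge]
    (3,3)@(7, 7): e=[10,2,8] → #
    (4,3)@(9, 7): e=[30,-22,12] → ·
    (2,4)@(5, 9): e=[-10,30,0] → ·  [on edge]
    (3,4)@(7, 9): e=[10,6,4] → #
    (4,4)@(9, 9): e=[30,-18,8] → ·
    (3,5)@(7, 11): e=[10,10,0] → #  [on edge]
    (4,5)@(9, 11): e=[30,-14,4] → ·
  covered (3 px):
    · · · · · · · · · ·
    · · · · · · · · · ·
    · · · · · · · · · ·
    · · · # · · · · · ·
    · · · # · · · · · ·
    · · · # · · · · · ·

Z-buffer (winner per pixel, '.' = empty):
  . . . . . . . . . .
  0 . . . . . . . . .
  . 0 0 0 . . . . . .
  . . 0 0 0 . . . . .
  . . . 0 . . . . . .
  . . . 1 . . . . . .

Answer: 0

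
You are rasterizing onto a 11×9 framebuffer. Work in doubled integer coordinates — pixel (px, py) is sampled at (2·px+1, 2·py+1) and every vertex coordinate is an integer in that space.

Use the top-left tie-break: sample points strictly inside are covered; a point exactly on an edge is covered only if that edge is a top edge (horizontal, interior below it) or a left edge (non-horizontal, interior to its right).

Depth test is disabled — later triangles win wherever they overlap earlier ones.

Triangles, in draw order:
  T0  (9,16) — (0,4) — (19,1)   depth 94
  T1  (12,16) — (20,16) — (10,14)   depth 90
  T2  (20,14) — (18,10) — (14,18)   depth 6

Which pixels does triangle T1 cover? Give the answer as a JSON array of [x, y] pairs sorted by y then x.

T0:
  2·area = 255
  edge (9, 16)→(0, 4): d=(-9,-12) top-left  bias=+0
  edge (0, 4)→(19, 1): d=(19,-3) top-left  bias=+0
  edge (19, 1)→(9, 16): d=(-10,15) right/bottom  bias=-1
    (9,0)@(19, 1): e=[255,0,0] → .  [on edge]
    (3,1)@(7, 3): e=[93,2,160] → X
    (4,1)@(9, 3): e=[117,8,130] → X
    (5,1)@(11, 3): e=[141,14,100] → X
    (6,1)@(13, 3): e=[165,20,70] → X
    (7,1)@(15, 3): e=[189,26,40] → X
    (8,1)@(17, 3): e=[213,32,10] → X
    (9,1)@(19, 3): e=[237,38,-20] → .
    (0,2)@(1, 5): e=[3,22,230] → X
    (1,2)@(3, 5): e=[27,28,200] → X
    (2,2)@(5, 5): e=[51,34,170] → X
    (8,2)@(17, 5): e=[195,70,-10] → .
    (7,3)@(15, 7): e=[153,102,0] → .  [on edge]
    (5,6)@(11, 13): e=[51,204,0] → .  [on edge]
  covered (31 px):
    . . . . . . . . . . .
    . . . X X X X X X . .
    X X X X X X X X . . .
    . X X X X X X . . . .
    . . X X X X X . . . .
    . . . X X X . . . . .
    . . . X X . . . . . .
    . . . . X . . . . . .
    . . . . . . . . . . .
T1:
  2·area = 16  (B↔C swapped to make it positive)
  edge (12, 16)→(10, 14): d=(-2,-2) top-left  bias=+0
  edge (10, 14)→(20, 16): d=(10,2) right/bottom  bias=-1
  edge (20, 16)→(12, 16): d=(-8,0) right/bottom  bias=-1
    (0,2)@(1, 5): e=[0,-72,88] → .  [on edge]
    (1,3)@(3, 7): e=[0,-56,72] → .  [on edge]
    (2,4)@(5, 9): e=[0,-40,56] → .  [on edge]
    (3,5)@(7, 11): e=[0,-24,40] → .  [on edge]
    (2,6)@(5, 13): e=[-8,0,24] → .  [on edge]
    (4,6)@(9, 13): e=[0,-8,24] → .  [on edge]
    (5,7)@(11, 15): e=[0,8,8] → X  [on edge]
    (6,7)@(13, 15): e=[4,4,8] → X
    (7,7)@(15, 15): e=[8,0,8] → .  [on edge]
    (5,8)@(11, 17): e=[-4,28,-8] → .
    (6,8)@(13, 17): e=[0,24,-8] → .  [on edge]
  covered (2 px):
    . . . . . . . . . . .
    . . . . . . . . . . .
    . . . . . . . . . . .
    . . . . . . . . . . .
    . . . . . . . . . . .
    . . . . . . . . . . .
    . . . . . . . . . . .
    . . . . . X X . . . .
    . . . . . . . . . . .
T2:
  2·area = 32  (B↔C swapped to make it positive)
  edge (20, 14)→(14, 18): d=(-6,4) right/bottom  bias=-1
  edge (14, 18)→(18, 10): d=(4,-8) top-left  bias=+0
  edge (18, 10)→(20, 14): d=(2,4) right/bottom  bias=-1
    (8,6)@(17, 13): e=[18,4,10] → X
    (9,6)@(19, 13): e=[10,20,2] → X
    (10,6)@(21, 13): e=[2,36,-6] → .
    (8,7)@(17, 15): e=[6,12,14] → X
    (9,7)@(19, 15): e=[-2,28,6] → .
    (7,8)@(15, 17): e=[2,4,26] → X
    (8,8)@(17, 17): e=[-6,20,18] → .
  covered (4 px):
    . . . . . . . . . . .
    . . . . . . . . . . .
    . . . . . . . . . . .
    . . . . . . . . . . .
    . . . . . . . . . . .
    . . . . . . . . . . .
    . . . . . . . . X X .
    . . . . . . . . X . .
    . . . . . . . X . . .

Answer: [[5,7],[6,7]]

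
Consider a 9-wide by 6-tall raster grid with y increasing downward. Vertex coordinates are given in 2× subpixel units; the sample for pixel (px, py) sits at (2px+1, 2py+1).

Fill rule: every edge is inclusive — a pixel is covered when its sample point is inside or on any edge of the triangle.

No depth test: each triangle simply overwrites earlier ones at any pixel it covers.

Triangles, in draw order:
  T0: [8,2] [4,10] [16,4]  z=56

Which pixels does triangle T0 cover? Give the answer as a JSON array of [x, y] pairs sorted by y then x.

T0:
  2·area = 72  (B↔C swapped to make it positive)
  edge (8, 2)→(16, 4): d=(8,2) inclusive
  edge (16, 4)→(4, 10): d=(-12,6) inclusive
  edge (4, 10)→(8, 2): d=(4,-8) inclusive
    (4,1)@(9, 3): e=[6,54,12] → X
    (5,1)@(11, 3): e=[2,42,28] → X
    (6,1)@(13, 3): e=[-2,30,44] → .
    (3,2)@(7, 5): e=[26,42,4] → X
    (6,2)@(13, 5): e=[14,6,52] → X
    (7,2)@(15, 5): e=[10,-6,68] → .
    (3,3)@(7, 7): e=[42,18,12] → X
    (5,3)@(11, 7): e=[34,-6,44] → .
    (6,3)@(13, 7): e=[30,-18,60] → .
    (2,4)@(5, 9): e=[62,6,4] → X
    (3,4)@(7, 9): e=[58,-6,20] → .
    (4,4)@(9, 9): e=[54,-18,36] → .
  covered (9 px):
    . . . . . . . . .
    . . . . X X . . .
    . . . X X X X . .
    . . . X X . . . .
    . . X . . . . . .
    . . . . . . . . .

Final: [[4,1],[5,1],[3,2],[4,2],[5,2],[6,2],[3,3],[4,3],[2,4]]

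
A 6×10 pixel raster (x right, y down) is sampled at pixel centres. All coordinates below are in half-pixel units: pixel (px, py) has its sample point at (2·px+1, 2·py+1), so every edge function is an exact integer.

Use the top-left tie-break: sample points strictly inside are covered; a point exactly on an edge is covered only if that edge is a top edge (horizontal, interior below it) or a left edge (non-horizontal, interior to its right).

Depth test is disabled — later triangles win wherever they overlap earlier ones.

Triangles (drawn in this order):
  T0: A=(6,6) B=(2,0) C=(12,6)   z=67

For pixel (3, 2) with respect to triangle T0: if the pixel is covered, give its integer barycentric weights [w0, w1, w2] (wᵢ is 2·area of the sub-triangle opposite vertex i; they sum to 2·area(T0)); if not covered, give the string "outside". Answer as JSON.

T0:
  2·area = 36
  edge (6, 6)→(2, 0): d=(-4,-6) top-left  bias=+0
  edge (2, 0)→(12, 6): d=(10,6) right/bottom  bias=-1
  edge (12, 6)→(6, 6): d=(-6,0) right/bottom  bias=-1
    (1,0)@(3, 1): e=[2,4,30] → #
    (2,0)@(5, 1): e=[14,-8,30] → ·
    (1,1)@(3, 3): e=[-6,24,18] → ·
    (2,1)@(5, 3): e=[6,12,18] → #
    (3,1)@(7, 3): e=[18,0,18] → ·  [on edge]
    (2,2)@(5, 5): e=[-2,32,6] → ·
    (3,2)@(7, 5): e=[10,20,6] → #
    (4,2)@(9, 5): e=[22,8,6] → #
    (5,2)@(11, 5): e=[34,-4,6] → ·
    (3,3)@(7, 7): e=[2,40,-6] → ·
    (4,3)@(9, 7): e=[14,28,-6] → ·
  covered (4 px):
    · # · · · ·
    · · # · · ·
    · · · # # ·
    · · · · · ·
    · · · · · ·
    · · · · · ·
    · · · · · ·
    · · · · · ·
    · · · · · ·
    · · · · · ·

Final: [20,6,10]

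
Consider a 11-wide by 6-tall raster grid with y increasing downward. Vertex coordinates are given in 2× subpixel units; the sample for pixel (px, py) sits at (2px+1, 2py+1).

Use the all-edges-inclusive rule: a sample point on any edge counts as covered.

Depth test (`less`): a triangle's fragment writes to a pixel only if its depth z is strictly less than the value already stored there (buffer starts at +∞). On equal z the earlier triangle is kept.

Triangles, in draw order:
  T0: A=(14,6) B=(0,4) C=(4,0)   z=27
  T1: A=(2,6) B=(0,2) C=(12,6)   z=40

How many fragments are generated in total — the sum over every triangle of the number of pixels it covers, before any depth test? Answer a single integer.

T0:
  2·area = 64
  edge (14, 6)→(0, 4): d=(-14,-2) inclusive
  edge (0, 4)→(4, 0): d=(4,-4) inclusive
  edge (4, 0)→(14, 6): d=(10,6) inclusive
    (1,0)@(3, 1): e=[48,0,16] → █  [on edge]
    (2,0)@(5, 1): e=[52,8,4] → █
    (3,0)@(7, 1): e=[56,16,-8] → ·
    (0,1)@(1, 3): e=[16,0,48] → █  [on edge]
    (3,1)@(7, 3): e=[28,24,12] → █
    (4,1)@(9, 3): e=[32,32,0] → █  [on edge]
    (5,1)@(11, 3): e=[36,40,-12] → ·
    (0,2)@(1, 5): e=[-12,8,68] → ·
    (1,2)@(3, 5): e=[-8,16,56] → ·
    (2,2)@(5, 5): e=[-4,24,44] → ·
    (3,2)@(7, 5): e=[0,32,32] → █  [on edge]
    (5,2)@(11, 5): e=[8,48,8] → █
    (10,3)@(21, 7): e=[0,96,-32] → ·  [on edge]
    (9,4)@(19, 9): e=[-32,96,0] → ·  [on edge]
  covered (10 px):
    · █ █ · · · · · · · ·
    █ █ █ █ █ · · · · · ·
    · · · █ █ █ · · · · ·
    · · · · · · · · · · ·
    · · · · · · · · · · ·
    · · · · · · · · · · ·
T1:
  2·area = 40
  edge (2, 6)→(0, 2): d=(-2,-4) inclusive
  edge (0, 2)→(12, 6): d=(12,4) inclusive
  edge (12, 6)→(2, 6): d=(-10,0) inclusive
    (0,1)@(1, 3): e=[2,8,30] → █
    (1,1)@(3, 3): e=[10,0,30] → █  [on edge]
    (2,1)@(5, 3): e=[18,-8,30] → ·
    (0,2)@(1, 5): e=[-2,32,10] → ·
    (1,2)@(3, 5): e=[6,24,10] → █
    (2,2)@(5, 5): e=[14,16,10] → █
    (3,2)@(7, 5): e=[22,8,10] → █
    (4,2)@(9, 5): e=[30,0,10] → █  [on edge]
    (5,2)@(11, 5): e=[38,-8,10] → ·
    (1,3)@(3, 7): e=[2,48,-10] → ·
    (2,3)@(5, 7): e=[10,40,-10] → ·
    (3,3)@(7, 7): e=[18,32,-10] → ·
    (7,3)@(15, 7): e=[50,0,-10] → ·  [on edge]
    (10,4)@(21, 9): e=[70,0,-30] → ·  [on edge]
  covered (6 px):
    · · · · · · · · · · ·
    █ █ · · · · · · · · ·
    · █ █ █ █ · · · · · ·
    · · · · · · · · · · ·
    · · · · · · · · · · ·
    · · · · · · · · · · ·

Answer: 16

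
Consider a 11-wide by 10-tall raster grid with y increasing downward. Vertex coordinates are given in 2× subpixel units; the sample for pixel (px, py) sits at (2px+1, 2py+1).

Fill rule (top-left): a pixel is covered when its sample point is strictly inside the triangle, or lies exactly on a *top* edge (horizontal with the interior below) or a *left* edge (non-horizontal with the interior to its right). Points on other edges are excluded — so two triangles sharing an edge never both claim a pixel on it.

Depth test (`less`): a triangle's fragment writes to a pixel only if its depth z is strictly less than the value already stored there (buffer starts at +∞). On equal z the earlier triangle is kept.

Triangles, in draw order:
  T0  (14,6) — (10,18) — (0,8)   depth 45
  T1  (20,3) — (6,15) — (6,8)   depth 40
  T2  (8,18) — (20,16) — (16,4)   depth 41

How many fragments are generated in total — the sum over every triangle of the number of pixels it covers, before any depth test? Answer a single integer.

T0:
  2·area = 160
  edge (14, 6)→(10, 18): d=(-4,12) right/bottom  bias=-1
  edge (10, 18)→(0, 8): d=(-10,-10) top-left  bias=+0
  edge (0, 8)→(14, 6): d=(14,-2) top-left  bias=+0
    (7,1)@(15, 3): e=[0,200,-40] → ·  [on edge]
    (10,2)@(21, 5): e=[-80,240,0] → ·  [on edge]
    (3,3)@(7, 7): e=[80,80,0] → #  [on edge]
    (4,3)@(9, 7): e=[56,100,4] → #
    (5,3)@(11, 7): e=[32,120,8] → #
    (6,3)@(13, 7): e=[8,140,12] → #
    (7,3)@(15, 7): e=[-16,160,16] → ·
    (0,4)@(1, 9): e=[144,0,16] → #  [on edge]
    (1,4)@(3, 9): e=[120,20,20] → #
    (2,4)@(5, 9): e=[96,40,24] → #
    (6,4)@(13, 9): e=[0,120,40] → ·  [on edge]
    (0,5)@(1, 11): e=[136,-20,44] → ·
    (1,5)@(3, 11): e=[112,0,48] → #  [on edge]
    (2,6)@(5, 13): e=[80,0,80] → #  [on edge]
    (3,7)@(7, 15): e=[48,0,112] → #  [on edge]
    (5,7)@(11, 15): e=[0,40,120] → ·  [on edge]
    (4,8)@(9, 17): e=[16,0,144] → #  [on edge]
    (5,9)@(11, 19): e=[-16,0,176] → ·  [on edge]
  covered (22 px):
    · · · · · · · · · · ·
    · · · · · · · · · · ·
    · · · · · · · · · · ·
    · · · # # # # · · · ·
    # # # # # # · · · · ·
    · # # # # # · · · · ·
    · · # # # # · · · · ·
    · · · # # · · · · · ·
    · · · · # · · · · · ·
    · · · · · · · · · · ·
T1:
  2·area = 98
  edge (20, 3)→(6, 15): d=(-14,12) right/bottom  bias=-1
  edge (6, 15)→(6, 8): d=(0,-7) top-left  bias=+0
  edge (6, 8)→(20, 3): d=(14,-5) top-left  bias=+0
    (7,2)@(15, 5): e=[32,63,3] → #
    (8,2)@(17, 5): e=[8,77,13] → #
    (9,2)@(19, 5): e=[-16,91,23] → ·
    (4,3)@(9, 7): e=[76,21,1] → #
    (5,3)@(11, 7): e=[52,35,11] → #
    (6,3)@(13, 7): e=[28,49,21] → #
    (8,3)@(17, 7): e=[-20,77,41] → ·
    (3,4)@(7, 9): e=[72,7,19] → #
    (6,4)@(13, 9): e=[0,49,49] → ·  [on edge]
    (7,4)@(15, 9): e=[-24,63,59] → ·
    (3,5)@(7, 11): e=[44,7,47] → #
    (5,5)@(11, 11): e=[-4,35,67] → ·
  covered (12 px):
    · · · · · · · · · · ·
    · · · · · · · · · · ·
    · · · · · · · # # · ·
    · · · · # # # # · · ·
    · · · # # # · · · · ·
    · · · # # · · · · · ·
    · · · # · · · · · · ·
    · · · · · · · · · · ·
    · · · · · · · · · · ·
    · · · · · · · · · · ·
T2:
  2·area = 152  (B↔C swapped to make it positive)
  edge (8, 18)→(16, 4): d=(8,-14) top-left  bias=+0
  edge (16, 4)→(20, 16): d=(4,12) right/bottom  bias=-1
  edge (20, 16)→(8, 18): d=(-12,2) right/bottom  bias=-1
    (7,0)@(15, 1): e=[-38,0,190] → ·  [on edge]
    (7,3)@(15, 7): e=[10,24,118] → #
    (8,3)@(17, 7): e=[38,0,114] → ·  [on edge]
    (7,4)@(15, 9): e=[26,32,94] → #
    (8,4)@(17, 9): e=[54,8,90] → #
    (9,4)@(19, 9): e=[82,-16,86] → ·
    (6,5)@(13, 11): e=[14,64,74] → #
    (9,5)@(19, 11): e=[98,-8,62] → ·
    (5,6)@(11, 13): e=[2,96,54] → #
    (9,6)@(19, 13): e=[114,0,38] → ·  [on edge]
    (5,7)@(11, 15): e=[18,104,30] → #
    (9,7)@(19, 15): e=[130,8,14] → #
    (10,9)@(21, 19): e=[190,0,-38] → ·  [on edge]
  covered (18 px):
    · · · · · · · · · · ·
    · · · · · · · · · · ·
    · · · · · · · · · · ·
    · · · · · · · # · · ·
    · · · · · · · # # · ·
    · · · · · · # # # · ·
    · · · · · # # # # · ·
    · · · · · # # # # # ·
    · · · · # # # · · · ·
    · · · · · · · · · · ·

Result: 52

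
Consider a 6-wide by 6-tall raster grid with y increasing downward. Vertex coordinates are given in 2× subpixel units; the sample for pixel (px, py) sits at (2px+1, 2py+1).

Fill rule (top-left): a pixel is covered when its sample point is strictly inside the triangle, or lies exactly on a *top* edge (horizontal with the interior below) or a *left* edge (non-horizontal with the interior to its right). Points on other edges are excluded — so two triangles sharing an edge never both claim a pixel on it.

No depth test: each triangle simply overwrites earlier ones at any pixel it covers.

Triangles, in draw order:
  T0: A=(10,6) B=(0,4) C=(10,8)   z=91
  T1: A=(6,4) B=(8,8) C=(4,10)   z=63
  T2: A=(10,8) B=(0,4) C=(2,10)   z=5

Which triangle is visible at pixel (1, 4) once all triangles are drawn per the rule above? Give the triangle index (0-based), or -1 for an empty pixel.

T0:
  2·area = 20  (B↔C swapped to make it positive)
  edge (10, 6)→(10, 8): d=(0,2) right/bottom  bias=-1
  edge (10, 8)→(0, 4): d=(-10,-4) top-left  bias=+0
  edge (0, 4)→(10, 6): d=(10,2) right/bottom  bias=-1
    (1,2)@(3, 5): e=[14,2,4] → #
    (2,2)@(5, 5): e=[10,10,0] → ·  [on edge]
    (1,3)@(3, 7): e=[14,-18,24] → ·
    (4,3)@(9, 7): e=[2,6,12] → #
    (5,3)@(11, 7): e=[-2,14,8] → ·
    (4,4)@(9, 9): e=[2,-14,32] → ·
  covered (2 px):
    · · · · · ·
    · · · · · ·
    · # · · · ·
    · · · · # ·
    · · · · · ·
    · · · · · ·
T1:
  2·area = 20
  edge (6, 4)→(8, 8): d=(2,4) right/bottom  bias=-1
  edge (8, 8)→(4, 10): d=(-4,2) right/bottom  bias=-1
  edge (4, 10)→(6, 4): d=(2,-6) top-left  bias=+0
    (3,0)@(7, 1): e=[-10,30,0] → ·  [on edge]
    (2,3)@(5, 7): e=[10,10,0] → #  [on edge]
    (3,3)@(7, 7): e=[2,6,12] → #
    (4,3)@(9, 7): e=[-6,2,24] → ·
    (2,4)@(5, 9): e=[14,2,4] → #
    (3,4)@(7, 9): e=[6,-2,16] → ·
    (2,5)@(5, 11): e=[18,-6,8] → ·
  covered (3 px):
    · · · · · ·
    · · · · · ·
    · · · · · ·
    · · # # · ·
    · · # · · ·
    · · · · · ·
T2:
  2·area = 52  (B↔C swapped to make it positive)
  edge (10, 8)→(2, 10): d=(-8,2) right/bottom  bias=-1
  edge (2, 10)→(0, 4): d=(-2,-6) top-left  bias=+0
  edge (0, 4)→(10, 8): d=(10,4) right/bottom  bias=-1
    (0,2)@(1, 5): e=[42,4,6] → #
    (1,2)@(3, 5): e=[38,16,-2] → ·
    (0,3)@(1, 7): e=[26,0,26] → #  [on edge]
    (1,3)@(3, 7): e=[22,12,18] → #
    (2,3)@(5, 7): e=[18,24,10] → #
    (3,3)@(7, 7): e=[14,36,2] → #
    (4,3)@(9, 7): e=[10,48,-6] → ·
    (0,4)@(1, 9): e=[10,-4,46] → ·
    (1,4)@(3, 9): e=[6,8,38] → #
    (3,4)@(7, 9): e=[-2,32,22] → ·
    (1,5)@(3, 11): e=[-10,4,58] → ·
    (2,5)@(5, 11): e=[-14,16,50] → ·
  covered (7 px):
    · · · · · ·
    · · · · · ·
    # · · · · ·
    # # # # · ·
    · # # · · ·
    · · · · · ·

Z-buffer (winner per pixel, '.' = empty):
  . . . . . .
  . . . . . .
  2 0 . . . .
  2 2 2 2 0 .
  . 2 2 . . .
  . . . . . .

Answer: 2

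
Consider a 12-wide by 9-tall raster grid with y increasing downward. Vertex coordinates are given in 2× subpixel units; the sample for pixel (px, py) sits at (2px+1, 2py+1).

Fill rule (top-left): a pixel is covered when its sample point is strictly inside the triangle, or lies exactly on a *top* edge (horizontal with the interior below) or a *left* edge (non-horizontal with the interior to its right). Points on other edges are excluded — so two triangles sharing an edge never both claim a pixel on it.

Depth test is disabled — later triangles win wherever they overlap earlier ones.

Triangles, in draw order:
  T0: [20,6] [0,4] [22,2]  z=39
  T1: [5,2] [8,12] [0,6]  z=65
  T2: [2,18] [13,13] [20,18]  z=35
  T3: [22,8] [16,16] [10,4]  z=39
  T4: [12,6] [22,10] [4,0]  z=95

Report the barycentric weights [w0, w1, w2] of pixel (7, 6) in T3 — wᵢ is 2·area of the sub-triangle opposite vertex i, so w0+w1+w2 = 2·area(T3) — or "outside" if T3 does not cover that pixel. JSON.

T0:
  2·area = 84
  edge (20, 6)→(0, 4): d=(-20,-2) top-left  bias=+0
  edge (0, 4)→(22, 2): d=(22,-2) top-left  bias=+0
  edge (22, 2)→(20, 6): d=(-2,4) right/bottom  bias=-1
    (5,1)@(11, 3): e=[42,0,42] → X  [on edge]
    (6,1)@(13, 3): e=[46,4,34] → X
    (7,1)@(15, 3): e=[50,8,26] → X
    (8,1)@(17, 3): e=[54,12,18] → X
    (9,1)@(19, 3): e=[58,16,10] → X
    (10,1)@(21, 3): e=[62,20,2] → X
    (11,1)@(23, 3): e=[66,24,-6] → .
    (5,2)@(11, 5): e=[2,44,38] → X
    (10,2)@(21, 5): e=[22,64,-2] → .
    (5,3)@(11, 7): e=[-38,88,34] → .
    (6,3)@(13, 7): e=[-34,92,26] → .
    (7,3)@(15, 7): e=[-30,96,18] → .
  covered (11 px):
    . . . . . . . . . . . .
    . . . . . X X X X X X .
    . . . . . X X X X X . .
    . . . . . . . . . . . .
    . . . . . . . . . . . .
    . . . . . . . . . . . .
    . . . . . . . . . . . .
    . . . . . . . . . . . .
    . . . . . . . . . . . .
T1:
  2·area = 62
  edge (5, 2)→(8, 12): d=(3,10) right/bottom  bias=-1
  edge (8, 12)→(0, 6): d=(-8,-6) top-left  bias=+0
  edge (0, 6)→(5, 2): d=(5,-4) top-left  bias=+0
    (2,1)@(5, 3): e=[3,54,5] → X
    (3,1)@(7, 3): e=[-17,66,13] → .
    (1,2)@(3, 5): e=[29,26,7] → X
    (3,2)@(7, 5): e=[-11,50,23] → .
    (1,3)@(3, 7): e=[35,10,17] → X
    (3,3)@(7, 7): e=[-5,34,33] → .
    (1,4)@(3, 9): e=[41,-6,27] → .
    (2,4)@(5, 9): e=[21,6,35] → X
    (3,4)@(7, 9): e=[1,18,43] → X
    (4,4)@(9, 9): e=[-19,30,51] → .
    (2,5)@(5, 11): e=[27,-10,45] → .
    (3,5)@(7, 11): e=[7,2,53] → X
  covered (8 px):
    . . . . . . . . . . . .
    . . X . . . . . . . . .
    . X X . . . . . . . . .
    . X X . . . . . . . . .
    . . X X . . . . . . . .
    . . . X . . . . . . . .
    . . . . . . . . . . . .
    . . . . . . . . . . . .
    . . . . . . . . . . . .
T2:
  2·area = 90
  edge (2, 18)→(13, 13): d=(11,-5) top-left  bias=+0
  edge (13, 13)→(20, 18): d=(7,5) right/bottom  bias=-1
  edge (20, 18)→(2, 18): d=(-18,0) right/bottom  bias=-1
    (6,6)@(13, 13): e=[0,0,90] → .  [on edge]
    (4,7)@(9, 15): e=[2,34,54] → X
    (5,7)@(11, 15): e=[12,24,54] → X
    (6,7)@(13, 15): e=[22,14,54] → X
    (7,7)@(15, 15): e=[32,4,54] → X
    (8,7)@(17, 15): e=[42,-6,54] → .
    (2,8)@(5, 17): e=[4,68,18] → X
    (3,8)@(7, 17): e=[14,58,18] → X
    (8,8)@(17, 17): e=[64,8,18] → X
    (9,8)@(19, 17): e=[74,-2,18] → .
  covered (11 px):
    . . . . . . . . . . . .
    . . . . . . . . . . . .
    . . . . . . . . . . . .
    . . . . . . . . . . . .
    . . . . . . . . . . . .
    . . . . . . . . . . . .
    . . . . . . . . . . . .
    . . . . X X X X . . . .
    . . X X X X X X X . . .
T3:
  2·area = 120
  edge (22, 8)→(16, 16): d=(-6,8) right/bottom  bias=-1
  edge (16, 16)→(10, 4): d=(-6,-12) top-left  bias=+0
  edge (10, 4)→(22, 8): d=(12,4) right/bottom  bias=-1
    (0,0)@(1, 1): e=[210,-90,0] → .  [on edge]
    (3,1)@(7, 3): e=[150,-30,0] → .  [on edge]
    (5,2)@(11, 5): e=[106,6,8] → X
    (6,2)@(13, 5): e=[90,30,0] → .  [on edge]
    (5,3)@(11, 7): e=[94,-6,32] → .
    (6,3)@(13, 7): e=[78,18,24] → X
    (7,3)@(15, 7): e=[62,42,16] → X
    (8,3)@(17, 7): e=[46,66,8] → X
    (9,3)@(19, 7): e=[30,90,0] → .  [on edge]
    (6,4)@(13, 9): e=[66,6,48] → X
    (9,4)@(19, 9): e=[18,78,24] → X
    (10,4)@(21, 9): e=[2,102,16] → X
  covered (14 px):
    . . . . . . . . . . . .
    . . . . . . . . . . . .
    . . . . . X . . . . . .
    . . . . . . X X X . . .
    . . . . . . X X X X X .
    . . . . . . . X X X . .
    . . . . . . . X X . . .
    . . . . . . . . . . . .
    . . . . . . . . . . . .
T4:
  2·area = 28  (B↔C swapped to make it positive)
  edge (12, 6)→(4, 0): d=(-8,-6) top-left  bias=+0
  edge (4, 0)→(22, 10): d=(18,10) right/bottom  bias=-1
  edge (22, 10)→(12, 6): d=(-10,-4) top-left  bias=+0
    (4,1)@(9, 3): e=[6,4,18] → X
    (5,1)@(11, 3): e=[18,-16,26] → .
    (4,2)@(9, 5): e=[-10,40,-2] → .
    (5,2)@(11, 5): e=[2,20,6] → X
    (6,2)@(13, 5): e=[14,0,14] → .  [on edge]
    (5,3)@(11, 7): e=[-14,56,-14] → .
    (7,3)@(15, 7): e=[10,16,2] → X
    (8,3)@(17, 7): e=[22,-4,10] → .
    (7,4)@(15, 9): e=[-6,52,-18] → .
  covered (3 px):
    . . . . . . . . . . . .
    . . . . X . . . . . . .
    . . . . . X . . . . . .
    . . . . . . . X . . . .
    . . . . . . . . . . . .
    . . . . . . . . . . . .
    . . . . . . . . . . . .
    . . . . . . . . . . . .
    . . . . . . . . . . . .

Answer: [6,88,26]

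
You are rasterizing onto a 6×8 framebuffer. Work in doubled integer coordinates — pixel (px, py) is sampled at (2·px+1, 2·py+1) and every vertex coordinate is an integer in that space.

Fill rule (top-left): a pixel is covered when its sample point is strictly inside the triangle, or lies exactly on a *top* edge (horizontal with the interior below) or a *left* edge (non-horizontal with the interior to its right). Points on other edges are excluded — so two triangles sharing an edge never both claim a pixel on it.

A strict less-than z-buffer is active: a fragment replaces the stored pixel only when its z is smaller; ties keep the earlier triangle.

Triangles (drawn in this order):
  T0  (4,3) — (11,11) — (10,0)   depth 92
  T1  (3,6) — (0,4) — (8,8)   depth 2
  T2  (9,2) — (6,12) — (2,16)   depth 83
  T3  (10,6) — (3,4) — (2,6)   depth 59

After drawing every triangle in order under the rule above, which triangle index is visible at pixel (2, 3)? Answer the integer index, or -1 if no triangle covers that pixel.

T0:
  2·area = 69  (B↔C swapped to make it positive)
  edge (4, 3)→(10, 0): d=(6,-3) top-left  bias=+0
  edge (10, 0)→(11, 11): d=(1,11) right/bottom  bias=-1
  edge (11, 11)→(4, 3): d=(-7,-8) top-left  bias=+0
    (4,0)@(9, 1): e=[3,12,54] → █
    (5,0)@(11, 1): e=[9,-10,70] → ·
    (2,1)@(5, 3): e=[3,58,8] → █
    (3,1)@(7, 3): e=[9,36,24] → █
    (5,1)@(11, 3): e=[21,-8,56] → ·
    (2,2)@(5, 5): e=[15,60,-6] → ·
    (3,2)@(7, 5): e=[21,38,10] → █
    (5,2)@(11, 5): e=[33,-6,42] → ·
    (3,3)@(7, 7): e=[33,40,-4] → ·
    (4,3)@(9, 7): e=[39,18,12] → █
    (5,3)@(11, 7): e=[45,-4,28] → ·
    (4,4)@(9, 9): e=[51,20,-2] → ·
    (5,5)@(11, 11): e=[69,0,0] → ·  [on edge]
  covered (7 px):
    · · · · █ ·
    · · █ █ █ ·
    · · · █ █ ·
    · · · · █ ·
    · · · · · ·
    · · · · · ·
    · · · · · ·
    · · · · · ·
T1:
  2·area = 4
  edge (3, 6)→(0, 4): d=(-3,-2) top-left  bias=+0
  edge (0, 4)→(8, 8): d=(8,4) right/bottom  bias=-1
  edge (8, 8)→(3, 6): d=(-5,-2) top-left  bias=+0
  covered (0 px):
    · · · · · ·
    · · · · · ·
    · · · · · ·
    · · · · · ·
    · · · · · ·
    · · · · · ·
    · · · · · ·
    · · · · · ·
T2:
  2·area = 28
  edge (9, 2)→(6, 12): d=(-3,10) right/bottom  bias=-1
  edge (6, 12)→(2, 16): d=(-4,4) right/bottom  bias=-1
  edge (2, 16)→(9, 2): d=(7,-14) top-left  bias=+0
    (3,3)@(7, 7): e=[5,16,7] → █
    (4,3)@(9, 7): e=[-15,8,35] → ·
    (5,3)@(11, 7): e=[-35,0,63] → ·  [on edge]
    (3,4)@(7, 9): e=[-1,8,21] → ·
    (4,4)@(9, 9): e=[-21,0,49] → ·  [on edge]
    (2,5)@(5, 11): e=[13,8,7] → █
    (3,5)@(7, 11): e=[-7,0,35] → ·  [on edge]
    (2,6)@(5, 13): e=[7,0,21] → ·  [on edge]
    (1,7)@(3, 15): e=[21,0,7] → ·  [on edge]
  covered (2 px):
    · · · · · ·
    · · · · · ·
    · · · · · ·
    · · · █ · ·
    · · · · · ·
    · · █ · · ·
    · · · · · ·
    · · · · · ·
T3:
  2·area = 16  (B↔C swapped to make it positive)
  edge (10, 6)→(2, 6): d=(-8,0) right/bottom  bias=-1
  edge (2, 6)→(3, 4): d=(1,-2) top-left  bias=+0
  edge (3, 4)→(10, 6): d=(7,2) right/bottom  bias=-1
    (1,2)@(3, 5): e=[8,1,7] → █
    (2,2)@(5, 5): e=[8,5,3] → █
    (3,2)@(7, 5): e=[8,9,-1] → ·
    (1,3)@(3, 7): e=[-8,3,21] → ·
    (2,3)@(5, 7): e=[-8,7,17] → ·
  covered (2 px):
    · · · · · ·
    · · · · · ·
    · █ █ · · ·
    · · · · · ·
    · · · · · ·
    · · · · · ·
    · · · · · ·
    · · · · · ·

Z-buffer (winner per pixel, '.' = empty):
  . . . . 0 .
  . . 0 0 0 .
  . 3 3 0 0 .
  . . . 2 0 .
  . . . . . .
  . . 2 . . .
  . . . . . .
  . . . . . .

Final: -1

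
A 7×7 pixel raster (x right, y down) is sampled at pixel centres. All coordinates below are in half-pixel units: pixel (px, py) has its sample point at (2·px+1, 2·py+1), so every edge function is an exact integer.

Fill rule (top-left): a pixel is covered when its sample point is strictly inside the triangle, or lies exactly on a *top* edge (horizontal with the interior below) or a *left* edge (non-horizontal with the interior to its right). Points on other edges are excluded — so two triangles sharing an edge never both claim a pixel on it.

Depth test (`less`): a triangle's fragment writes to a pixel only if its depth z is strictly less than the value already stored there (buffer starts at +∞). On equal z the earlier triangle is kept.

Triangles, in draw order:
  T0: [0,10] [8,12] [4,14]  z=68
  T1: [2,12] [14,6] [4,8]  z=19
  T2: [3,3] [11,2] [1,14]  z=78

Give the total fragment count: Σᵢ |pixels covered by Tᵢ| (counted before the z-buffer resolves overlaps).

T0:
  2·area = 24
  edge (0, 10)→(8, 12): d=(8,2) right/bottom  bias=-1
  edge (8, 12)→(4, 14): d=(-4,2) right/bottom  bias=-1
  edge (4, 14)→(0, 10): d=(-4,-4) top-left  bias=+0
    (0,5)@(1, 11): e=[6,18,0] → #  [on edge]
    (1,5)@(3, 11): e=[2,14,8] → #
    (2,5)@(5, 11): e=[-2,10,16] → ·
    (0,6)@(1, 13): e=[22,10,-8] → ·
    (1,6)@(3, 13): e=[18,6,0] → #  [on edge]
    (2,6)@(5, 13): e=[14,2,8] → #
    (3,6)@(7, 13): e=[10,-2,16] → ·
  covered (4 px):
    · · · · · · ·
    · · · · · · ·
    · · · · · · ·
    · · · · · · ·
    · · · · · · ·
    # # · · · · ·
    · # # · · · ·
T1:
  2·area = 36  (B↔C swapped to make it positive)
  edge (2, 12)→(4, 8): d=(2,-4) top-left  bias=+0
  edge (4, 8)→(14, 6): d=(10,-2) top-left  bias=+0
  edge (14, 6)→(2, 12): d=(-12,6) right/bottom  bias=-1
    (4,3)@(9, 7): e=[18,0,18] → #  [on edge]
    (5,3)@(11, 7): e=[26,4,6] → #
    (6,3)@(13, 7): e=[34,8,-6] → ·
    (2,4)@(5, 9): e=[6,12,18] → #
    (3,4)@(7, 9): e=[14,16,6] → #
    (4,4)@(9, 9): e=[22,20,-6] → ·
    (5,4)@(11, 9): e=[30,24,-18] → ·
    (1,5)@(3, 11): e=[2,28,6] → #
    (2,5)@(5, 11): e=[10,32,-6] → ·
    (3,5)@(7, 11): e=[18,36,-18] → ·
    (1,6)@(3, 13): e=[6,48,-18] → ·
  covered (5 px):
    · · · · · · ·
    · · · · · · ·
    · · · · · · ·
    · · · · # # ·
    · · # # · · ·
    · # · · · · ·
    · · · · · · ·
T2:
  2·area = 86
  edge (3, 3)→(11, 2): d=(8,-1) top-left  bias=+0
  edge (11, 2)→(1, 14): d=(-10,12) right/bottom  bias=-1
  edge (1, 14)→(3, 3): d=(2,-11) top-left  bias=+0
    (1,1)@(3, 3): e=[0,86,0] → #  [on edge]
    (2,1)@(5, 3): e=[2,62,22] → #
    (3,1)@(7, 3): e=[4,38,44] → #
    (4,1)@(9, 3): e=[6,14,66] → #
    (5,1)@(11, 3): e=[8,-10,88] → ·
    (1,2)@(3, 5): e=[16,66,4] → #
    (4,2)@(9, 5): e=[22,-6,70] → ·
    (1,3)@(3, 7): e=[32,46,8] → #
    (3,3)@(7, 7): e=[36,-2,52] → ·
    (1,4)@(3, 9): e=[48,26,12] → #
    (3,4)@(7, 9): e=[52,-22,56] → ·
    (1,5)@(3, 11): e=[64,6,16] → #
  covered (12 px):
    · · · · · · ·
    · # # # # · ·
    · # # # · · ·
    · # # · · · ·
    · # # · · · ·
    · # · · · · ·
    · · · · · · ·

Result: 21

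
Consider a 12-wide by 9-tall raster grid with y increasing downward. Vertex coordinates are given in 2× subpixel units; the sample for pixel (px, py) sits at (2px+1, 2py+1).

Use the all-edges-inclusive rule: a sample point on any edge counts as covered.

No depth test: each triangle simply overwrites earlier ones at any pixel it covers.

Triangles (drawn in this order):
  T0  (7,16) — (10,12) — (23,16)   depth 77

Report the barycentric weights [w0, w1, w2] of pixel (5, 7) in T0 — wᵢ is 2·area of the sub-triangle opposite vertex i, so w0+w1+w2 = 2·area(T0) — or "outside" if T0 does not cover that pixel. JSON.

T0:
  2·area = 64
  edge (7, 16)→(10, 12): d=(3,-4) inclusive
  edge (10, 12)→(23, 16): d=(13,4) inclusive
  edge (23, 16)→(7, 16): d=(-16,0) inclusive
    (5,6)@(11, 13): e=[7,9,48] → #
    (6,6)@(13, 13): e=[15,1,48] → #
    (7,6)@(15, 13): e=[23,-7,48] → ·
    (4,7)@(9, 15): e=[5,43,16] → #
    (7,7)@(15, 15): e=[29,19,16] → #
    (8,7)@(17, 15): e=[37,11,16] → #
    (9,7)@(19, 15): e=[45,3,16] → #
    (10,7)@(21, 15): e=[53,-5,16] → ·
    (4,8)@(9, 17): e=[11,69,-16] → ·
    (5,8)@(11, 17): e=[19,61,-16] → ·
    (6,8)@(13, 17): e=[27,53,-16] → ·
    (7,8)@(15, 17): e=[35,45,-16] → ·
  covered (8 px):
    · · · · · · · · · · · ·
    · · · · · · · · · · · ·
    · · · · · · · · · · · ·
    · · · · · · · · · · · ·
    · · · · · · · · · · · ·
    · · · · · · · · · · · ·
    · · · · · # # · · · · ·
    · · · · # # # # # # · ·
    · · · · · · · · · · · ·

Answer: [35,16,13]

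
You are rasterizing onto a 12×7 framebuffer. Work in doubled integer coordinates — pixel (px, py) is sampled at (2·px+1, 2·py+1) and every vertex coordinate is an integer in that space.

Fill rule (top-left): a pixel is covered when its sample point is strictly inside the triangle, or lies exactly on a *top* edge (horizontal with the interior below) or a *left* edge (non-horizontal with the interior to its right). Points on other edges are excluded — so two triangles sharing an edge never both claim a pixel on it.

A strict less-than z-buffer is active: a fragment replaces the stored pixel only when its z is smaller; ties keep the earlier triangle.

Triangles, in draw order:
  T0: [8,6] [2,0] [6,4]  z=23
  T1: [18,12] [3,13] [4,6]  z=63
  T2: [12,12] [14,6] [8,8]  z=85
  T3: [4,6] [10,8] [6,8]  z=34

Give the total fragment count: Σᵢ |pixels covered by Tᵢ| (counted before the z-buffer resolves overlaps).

T0:
  degenerate (2·area = 0) — covers nothing
T1:
  2·area = 104
  edge (18, 12)→(3, 13): d=(-15,1) right/bottom  bias=-1
  edge (3, 13)→(4, 6): d=(1,-7) top-left  bias=+0
  edge (4, 6)→(18, 12): d=(14,6) right/bottom  bias=-1
    (2,3)@(5, 7): e=[88,8,8] → #
    (3,3)@(7, 7): e=[86,22,-4] → ·
    (2,4)@(5, 9): e=[58,10,36] → #
    (3,4)@(7, 9): e=[56,24,24] → #
    (4,4)@(9, 9): e=[54,38,12] → #
    (5,4)@(11, 9): e=[52,52,0] → ·  [on edge]
    (2,5)@(5, 11): e=[28,12,64] → #
    (5,5)@(11, 11): e=[22,54,28] → #
    (6,5)@(13, 11): e=[20,68,16] → #
    (7,5)@(15, 11): e=[18,82,4] → #
    (8,5)@(17, 11): e=[16,96,-8] → ·
    (1,6)@(3, 13): e=[0,0,104] → ·  [on edge]
  covered (10 px):
    · · · · · · · · · · · ·
    · · · · · · · · · · · ·
    · · · · · · · · · · · ·
    · · # · · · · · · · · ·
    · · # # # · · · · · · ·
    · · # # # # # # · · · ·
    · · · · · · · · · · · ·
T2:
  2·area = 32  (B↔C swapped to make it positive)
  edge (12, 12)→(8, 8): d=(-4,-4) top-left  bias=+0
  edge (8, 8)→(14, 6): d=(6,-2) top-left  bias=+0
  edge (14, 6)→(12, 12): d=(-2,6) right/bottom  bias=-1
    (0,0)@(1, 1): e=[0,-56,88] → ·  [on edge]
    (1,1)@(3, 3): e=[0,-40,72] → ·  [on edge]
    (7,1)@(15, 3): e=[48,-16,0] → ·  [on edge]
    (11,1)@(23, 3): e=[80,0,-48] → ·  [on edge]
    (2,2)@(5, 5): e=[0,-24,56] → ·  [on edge]
    (8,2)@(17, 5): e=[48,0,-16] → ·  [on edge]
    (3,3)@(7, 7): e=[0,-8,40] → ·  [on edge]
    (5,3)@(11, 7): e=[16,0,16] → #  [on edge]
    (6,3)@(13, 7): e=[24,4,4] → #
    (7,3)@(15, 7): e=[32,8,-8] → ·
    (2,4)@(5, 9): e=[-16,0,48] → ·  [on edge]
    (4,4)@(9, 9): e=[0,8,24] → #  [on edge]
    (6,4)@(13, 9): e=[16,16,0] → ·  [on edge]
    (5,5)@(11, 11): e=[0,24,8] → #  [on edge]
    (6,6)@(13, 13): e=[0,40,-8] → ·  [on edge]
  covered (5 px):
    · · · · · · · · · · · ·
    · · · · · · · · · · · ·
    · · · · · · · · · · · ·
    · · · · · # # · · · · ·
    · · · · # # · · · · · ·
    · · · · · # · · · · · ·
    · · · · · · · · · · · ·
T3:
  2·area = 8
  edge (4, 6)→(10, 8): d=(6,2) right/bottom  bias=-1
  edge (10, 8)→(6, 8): d=(-4,0) right/bottom  bias=-1
  edge (6, 8)→(4, 6): d=(-2,-2) top-left  bias=+0
    (0,1)@(1, 3): e=[-12,20,0] → ·  [on edge]
    (0,2)@(1, 5): e=[0,12,-4] → ·  [on edge]
    (1,2)@(3, 5): e=[-4,12,0] → ·  [on edge]
    (2,3)@(5, 7): e=[4,4,0] → #  [on edge]
    (3,3)@(7, 7): e=[0,4,4] → ·  [on edge]
    (2,4)@(5, 9): e=[16,-4,-4] → ·
    (3,4)@(7, 9): e=[12,-4,0] → ·  [on edge]
    (6,4)@(13, 9): e=[0,-4,12] → ·  [on edge]
    (4,5)@(9, 11): e=[20,-12,0] → ·  [on edge]
    (9,5)@(19, 11): e=[0,-12,20] → ·  [on edge]
    (5,6)@(11, 13): e=[28,-20,0] → ·  [on edge]
  covered (1 px):
    · · · · · · · · · · · ·
    · · · · · · · · · · · ·
    · · · · · · · · · · · ·
    · · # · · · · · · · · ·
    · · · · · · · · · · · ·
    · · · · · · · · · · · ·
    · · · · · · · · · · · ·

Answer: 16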